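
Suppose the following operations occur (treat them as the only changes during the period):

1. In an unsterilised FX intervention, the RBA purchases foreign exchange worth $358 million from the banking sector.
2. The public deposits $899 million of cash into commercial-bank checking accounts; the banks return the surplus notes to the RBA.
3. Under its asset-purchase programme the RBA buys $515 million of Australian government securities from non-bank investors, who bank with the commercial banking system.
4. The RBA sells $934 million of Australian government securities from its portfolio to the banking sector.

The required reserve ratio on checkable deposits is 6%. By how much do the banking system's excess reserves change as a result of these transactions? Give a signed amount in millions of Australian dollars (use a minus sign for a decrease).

+$753.16 million

FX purchase $358 million: reserves +$358M, deposits 0.
Currency deposit $899 million: reserves +$899M, deposits +$899M.
Asset purchase (from non-banks) $515 million: reserves +$515M, deposits +$515M.
OMO sale (to banks) $934 million: reserves −$934M, deposits 0.
Totals: Δreserves = +$838M, Δdeposits = +$1414M.
Δrequired reserves = 6% × +$1414M = +$84.84M.
Δexcess reserves = Δreserves − Δrequired = +$838M − (+$84.84M) = +$753.16 million.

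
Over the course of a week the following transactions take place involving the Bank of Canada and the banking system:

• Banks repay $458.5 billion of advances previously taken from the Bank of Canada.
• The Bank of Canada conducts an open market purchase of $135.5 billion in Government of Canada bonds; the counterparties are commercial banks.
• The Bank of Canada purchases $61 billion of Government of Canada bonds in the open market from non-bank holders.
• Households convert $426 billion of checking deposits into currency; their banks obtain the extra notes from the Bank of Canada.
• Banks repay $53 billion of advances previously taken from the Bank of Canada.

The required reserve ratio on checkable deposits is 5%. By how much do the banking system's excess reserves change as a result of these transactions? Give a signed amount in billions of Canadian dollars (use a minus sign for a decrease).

-$722.75 billion

Discount-window repayment $458.5 billion: reserves −$458.5B, deposits 0.
OMO purchase (from banks) $135.5 billion: reserves +$135.5B, deposits 0.
Asset purchase (from non-banks) $61 billion: reserves +$61B, deposits +$61B.
Currency withdrawal $426 billion: reserves −$426B, deposits −$426B.
Discount-window repayment $53 billion: reserves −$53B, deposits 0.
Totals: Δreserves = −$741B, Δdeposits = −$365B.
Δrequired reserves = 5% × −$365B = −$18.25B.
Δexcess reserves = Δreserves − Δrequired = −$741B − (−$18.25B) = -$722.75 billion.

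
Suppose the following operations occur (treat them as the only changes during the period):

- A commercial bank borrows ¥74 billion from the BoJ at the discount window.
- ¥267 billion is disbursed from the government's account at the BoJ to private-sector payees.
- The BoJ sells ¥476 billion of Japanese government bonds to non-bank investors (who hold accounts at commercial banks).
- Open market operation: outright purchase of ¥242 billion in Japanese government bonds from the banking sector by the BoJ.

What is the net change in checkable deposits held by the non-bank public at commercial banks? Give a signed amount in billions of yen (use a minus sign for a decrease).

Discount-window loan ¥74 billion: the counterparty is a bank, so public deposits are unchanged → 0.
Government spending ¥267 billion: non-bank counterparties' bank balances rise → +¥267B.
Asset sale (to non-banks) ¥476 billion: non-bank counterparties' bank balances fall → −¥476B.
OMO purchase (from banks) ¥242 billion: the counterparty is a bank, so public deposits are unchanged → 0.
Net: 0 + 267 − 476 + 0 = -¥209 billion.

-¥209 billion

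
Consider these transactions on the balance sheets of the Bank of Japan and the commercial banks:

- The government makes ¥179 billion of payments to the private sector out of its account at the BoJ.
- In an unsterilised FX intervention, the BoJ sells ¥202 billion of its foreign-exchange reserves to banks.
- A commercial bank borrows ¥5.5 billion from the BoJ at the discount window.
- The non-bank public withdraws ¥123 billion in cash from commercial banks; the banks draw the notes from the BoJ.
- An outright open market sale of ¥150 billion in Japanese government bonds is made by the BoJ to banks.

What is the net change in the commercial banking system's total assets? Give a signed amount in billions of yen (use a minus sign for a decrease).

BoJ balance sheet:
  Assets:      Securities −¥150B, Loans to banks +¥5.5B, Foreign assets −¥202B
  Liabilities: Bank reserves −¥290.5B, Currency in circulation +¥123B, Government deposits −¥179B
Commercial banking system:
  Assets:      Reserves at CB −¥290.5B, Securities +¥150B, Foreign assets +¥202B
  Liabilities: Checkable deposits +¥56B, Borrowings from CB +¥5.5B
Change in total bank assets = +¥61.5 billion.

+¥61.5 billion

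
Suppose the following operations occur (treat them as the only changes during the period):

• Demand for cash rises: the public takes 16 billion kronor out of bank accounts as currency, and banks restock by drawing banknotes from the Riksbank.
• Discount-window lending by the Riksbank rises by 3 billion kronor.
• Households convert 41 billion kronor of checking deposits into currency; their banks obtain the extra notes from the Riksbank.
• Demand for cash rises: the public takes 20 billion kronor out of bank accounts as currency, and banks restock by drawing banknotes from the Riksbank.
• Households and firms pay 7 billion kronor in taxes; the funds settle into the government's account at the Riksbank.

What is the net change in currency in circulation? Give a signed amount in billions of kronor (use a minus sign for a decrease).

+77 billion

Riksbank balance sheet:
  Assets:      Loans to banks +3B
  Liabilities: Bank reserves −81B, Currency in circulation +77B, Government deposits +7B
Commercial banking system:
  Assets:      Reserves at CB −81B
  Liabilities: Checkable deposits −84B, Borrowings from CB +3B
So the change in currency in circulation is +77 billion.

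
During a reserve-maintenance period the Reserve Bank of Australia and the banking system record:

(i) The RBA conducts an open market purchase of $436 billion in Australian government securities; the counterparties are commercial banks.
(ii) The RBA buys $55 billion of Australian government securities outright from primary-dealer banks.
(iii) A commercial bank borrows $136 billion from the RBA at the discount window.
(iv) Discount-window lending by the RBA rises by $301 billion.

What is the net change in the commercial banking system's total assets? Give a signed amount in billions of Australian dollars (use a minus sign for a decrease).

+$437 billion

OMO purchase (from banks) $436 billion: just an asset swap on bank balance sheets → 0.
OMO purchase (from banks) $55 billion: just an asset swap on bank balance sheets → 0.
Discount-window loan $136 billion: bank balance sheets expand → +$136B.
Discount-window loan $301 billion: bank balance sheets expand → +$301B.
Net: 0 + 0 + 136 + 301 = +$437 billion.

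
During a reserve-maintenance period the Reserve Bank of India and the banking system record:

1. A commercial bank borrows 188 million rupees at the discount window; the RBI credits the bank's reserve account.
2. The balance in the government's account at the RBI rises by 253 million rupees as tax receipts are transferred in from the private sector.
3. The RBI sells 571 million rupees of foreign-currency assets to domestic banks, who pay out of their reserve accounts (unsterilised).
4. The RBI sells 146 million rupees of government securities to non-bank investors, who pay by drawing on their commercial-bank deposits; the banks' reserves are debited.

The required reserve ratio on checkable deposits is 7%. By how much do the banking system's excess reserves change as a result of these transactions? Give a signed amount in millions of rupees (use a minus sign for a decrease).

-754.07 million

Discount-window loan 188 million rupees: reserves +188M, deposits 0.
Government account inflow 253 million rupees: reserves −253M, deposits −253M.
FX sale 571 million rupees: reserves −571M, deposits 0.
Asset sale (to non-banks) 146 million rupees: reserves −146M, deposits −146M.
Totals: Δreserves = −782M, Δdeposits = −399M.
Δrequired reserves = 7% × −399M = −27.93M.
Δexcess reserves = Δreserves − Δrequired = −782M − (−27.93M) = -754.07 million.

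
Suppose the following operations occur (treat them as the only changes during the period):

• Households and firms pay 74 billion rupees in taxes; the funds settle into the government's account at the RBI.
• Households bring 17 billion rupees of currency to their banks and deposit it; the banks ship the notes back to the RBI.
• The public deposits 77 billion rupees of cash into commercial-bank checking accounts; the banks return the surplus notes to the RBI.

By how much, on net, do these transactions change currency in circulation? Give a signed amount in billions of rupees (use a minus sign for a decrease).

Government account inflow 74 billion rupees: no currency enters or leaves circulation → 0.
Currency deposit 17 billion rupees: notes return to the central bank → −17B.
Currency deposit 77 billion rupees: notes return to the central bank → −77B.
Net: 0 − 17 − 77 = -94 billion.

-94 billion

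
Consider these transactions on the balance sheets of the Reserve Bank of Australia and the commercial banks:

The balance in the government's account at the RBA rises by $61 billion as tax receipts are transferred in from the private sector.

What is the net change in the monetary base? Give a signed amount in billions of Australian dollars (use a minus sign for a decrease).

Government account inflow $61 billion: reserves shift to a non-base liability → −$61B.

-$61 billion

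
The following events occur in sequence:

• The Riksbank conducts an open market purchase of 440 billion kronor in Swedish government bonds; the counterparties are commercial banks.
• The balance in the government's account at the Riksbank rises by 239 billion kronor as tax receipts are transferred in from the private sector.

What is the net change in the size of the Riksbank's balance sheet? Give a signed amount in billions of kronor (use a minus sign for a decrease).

Riksbank balance sheet:
  Assets:      Securities +440B
  Liabilities: Bank reserves +201B, Government deposits +239B
Change in total Riksbank assets = +440 billion.

+440 billion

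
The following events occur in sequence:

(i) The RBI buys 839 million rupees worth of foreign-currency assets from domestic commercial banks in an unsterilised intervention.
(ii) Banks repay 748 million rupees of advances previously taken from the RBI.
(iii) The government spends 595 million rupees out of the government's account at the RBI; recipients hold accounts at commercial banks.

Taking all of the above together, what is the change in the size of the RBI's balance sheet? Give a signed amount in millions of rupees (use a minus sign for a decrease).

RBI balance sheet:
  Assets:      Loans to banks −748M, Foreign assets +839M
  Liabilities: Bank reserves +686M, Government deposits −595M
Change in total RBI assets = +91 million.

+91 million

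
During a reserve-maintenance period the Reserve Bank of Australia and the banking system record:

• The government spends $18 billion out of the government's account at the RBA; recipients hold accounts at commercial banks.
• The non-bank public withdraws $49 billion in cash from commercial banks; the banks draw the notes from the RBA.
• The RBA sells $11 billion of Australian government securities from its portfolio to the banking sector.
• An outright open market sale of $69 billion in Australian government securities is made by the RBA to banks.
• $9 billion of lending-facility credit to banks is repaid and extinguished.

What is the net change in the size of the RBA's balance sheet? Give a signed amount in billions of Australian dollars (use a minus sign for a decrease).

-$89 billion

Government spending $18 billion: only the composition of liabilities changes → 0.
Currency withdrawal $49 billion: only the composition of liabilities changes → 0.
OMO sale (to banks) $11 billion: an RBA asset is shed → −$11B.
OMO sale (to banks) $69 billion: an RBA asset is shed → −$69B.
Discount-window repayment $9 billion: an RBA asset is shed → −$9B.
Net: 0 + 0 − 11 − 69 − 9 = -$89 billion.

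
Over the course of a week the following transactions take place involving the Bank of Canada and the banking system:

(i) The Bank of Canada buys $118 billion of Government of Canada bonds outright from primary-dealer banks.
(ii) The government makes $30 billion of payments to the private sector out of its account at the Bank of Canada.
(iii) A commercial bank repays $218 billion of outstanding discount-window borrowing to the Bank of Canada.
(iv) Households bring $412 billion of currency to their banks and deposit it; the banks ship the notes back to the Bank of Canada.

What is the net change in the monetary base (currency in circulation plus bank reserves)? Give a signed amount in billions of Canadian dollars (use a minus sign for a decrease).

-$70 billion

Bank of Canada balance sheet:
  Assets:      Securities +$118B, Loans to banks −$218B
  Liabilities: Bank reserves +$342B, Currency in circulation −$412B, Government deposits −$30B
Monetary base = currency + reserves: −$412B + (+$342B) = -$70 billion.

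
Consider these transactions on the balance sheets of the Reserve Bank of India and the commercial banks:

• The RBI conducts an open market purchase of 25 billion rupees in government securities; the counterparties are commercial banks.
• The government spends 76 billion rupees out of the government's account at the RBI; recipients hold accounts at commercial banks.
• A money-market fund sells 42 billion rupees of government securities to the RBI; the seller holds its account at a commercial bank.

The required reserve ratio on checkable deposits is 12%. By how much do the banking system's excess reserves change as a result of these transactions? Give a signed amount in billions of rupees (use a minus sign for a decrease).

OMO purchase (from banks) 25 billion rupees: reserves +25B, deposits 0.
Government spending 76 billion rupees: reserves +76B, deposits +76B.
Asset purchase (from non-banks) 42 billion rupees: reserves +42B, deposits +42B.
Totals: Δreserves = +143B, Δdeposits = +118B.
Δrequired reserves = 12% × +118B = +14.16B.
Δexcess reserves = Δreserves − Δrequired = +143B − (+14.16B) = +128.84 billion.

+128.84 billion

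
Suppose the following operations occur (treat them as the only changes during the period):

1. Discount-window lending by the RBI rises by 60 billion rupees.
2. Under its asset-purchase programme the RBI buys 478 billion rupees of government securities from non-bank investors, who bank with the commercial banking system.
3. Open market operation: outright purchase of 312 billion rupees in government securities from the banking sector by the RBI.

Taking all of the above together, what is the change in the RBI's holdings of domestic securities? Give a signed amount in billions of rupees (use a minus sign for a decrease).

Discount-window loan 60 billion rupees: the RBI's securities portfolio is untouched → 0.
Asset purchase (from non-banks) 478 billion rupees: securities added to the RBI's portfolio → +478B.
OMO purchase (from banks) 312 billion rupees: securities added to the RBI's portfolio → +312B.
Net: 0 + 478 + 312 = +790 billion.

+790 billion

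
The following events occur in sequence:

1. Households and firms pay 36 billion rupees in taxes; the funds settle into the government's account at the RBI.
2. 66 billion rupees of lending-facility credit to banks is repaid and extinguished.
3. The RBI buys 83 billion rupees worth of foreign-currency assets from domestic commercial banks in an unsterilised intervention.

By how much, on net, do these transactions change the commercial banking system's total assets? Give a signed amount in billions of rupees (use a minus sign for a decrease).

-102 billion

Government account inflow 36 billion rupees: bank balance sheets shrink → −36B.
Discount-window repayment 66 billion rupees: bank balance sheets shrink → −66B.
FX purchase 83 billion rupees: just an asset swap on bank balance sheets → 0.
Net: −36 − 66 + 0 = -102 billion.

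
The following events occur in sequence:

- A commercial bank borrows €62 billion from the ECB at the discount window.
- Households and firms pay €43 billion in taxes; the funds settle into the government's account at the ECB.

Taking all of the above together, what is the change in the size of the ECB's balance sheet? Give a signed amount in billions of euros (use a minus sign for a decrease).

Discount-window loan €62 billion: an ECB asset is acquired → +€62B.
Government account inflow €43 billion: only the composition of liabilities changes → 0.
Net: 62 + 0 = +€62 billion.

+€62 billion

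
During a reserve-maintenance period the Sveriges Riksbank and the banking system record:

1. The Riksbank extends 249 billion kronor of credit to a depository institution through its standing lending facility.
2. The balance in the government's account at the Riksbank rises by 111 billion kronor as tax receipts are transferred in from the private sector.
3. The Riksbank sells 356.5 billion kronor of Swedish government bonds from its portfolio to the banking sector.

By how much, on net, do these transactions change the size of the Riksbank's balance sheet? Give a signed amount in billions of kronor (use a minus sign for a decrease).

Riksbank balance sheet:
  Assets:      Securities −356.5B, Loans to banks +249B
  Liabilities: Bank reserves −218.5B, Government deposits +111B
Change in total Riksbank assets = -107.5 billion.

-107.5 billion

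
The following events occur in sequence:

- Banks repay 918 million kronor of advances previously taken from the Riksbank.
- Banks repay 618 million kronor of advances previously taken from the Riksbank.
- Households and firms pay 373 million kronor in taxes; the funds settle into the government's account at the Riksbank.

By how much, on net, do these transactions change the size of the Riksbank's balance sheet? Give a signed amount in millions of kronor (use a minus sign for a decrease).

-1536 million

Discount-window repayment 918 million kronor: a Riksbank asset is shed → −918M.
Discount-window repayment 618 million kronor: a Riksbank asset is shed → −618M.
Government account inflow 373 million kronor: only the composition of liabilities changes → 0.
Net: −918 − 618 + 0 = -1536 million.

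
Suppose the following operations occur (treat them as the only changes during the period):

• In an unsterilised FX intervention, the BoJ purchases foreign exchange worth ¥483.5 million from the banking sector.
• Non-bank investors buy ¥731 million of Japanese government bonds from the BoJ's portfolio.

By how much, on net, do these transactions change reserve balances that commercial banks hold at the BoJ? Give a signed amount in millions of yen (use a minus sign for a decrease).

FX purchase ¥483.5 million: the BoJ pays by crediting reserve accounts → +¥483.5M.
Asset sale (to non-banks) ¥731 million: the non-bank buyers' banks settle from reserves → −¥731M.
Net: 483.5 − 731 = -¥247.5 million.

-¥247.5 million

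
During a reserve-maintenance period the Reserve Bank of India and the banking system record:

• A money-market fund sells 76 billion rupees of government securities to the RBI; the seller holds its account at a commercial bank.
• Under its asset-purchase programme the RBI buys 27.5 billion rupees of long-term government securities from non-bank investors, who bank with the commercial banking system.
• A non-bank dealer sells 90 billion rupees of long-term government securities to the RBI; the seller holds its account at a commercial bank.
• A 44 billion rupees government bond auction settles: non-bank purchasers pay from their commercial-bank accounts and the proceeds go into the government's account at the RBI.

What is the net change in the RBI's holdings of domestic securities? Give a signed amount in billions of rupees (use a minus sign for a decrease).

+193.5 billion

Asset purchase (from non-banks) 76 billion rupees: securities added to the RBI's portfolio → +76B.
Asset purchase (from non-banks) 27.5 billion rupees: securities added to the RBI's portfolio → +27.5B.
Asset purchase (from non-banks) 90 billion rupees: securities added to the RBI's portfolio → +90B.
Government account inflow 44 billion rupees: the RBI's securities portfolio is untouched → 0.
Net: 76 + 27.5 + 90 + 0 = +193.5 billion.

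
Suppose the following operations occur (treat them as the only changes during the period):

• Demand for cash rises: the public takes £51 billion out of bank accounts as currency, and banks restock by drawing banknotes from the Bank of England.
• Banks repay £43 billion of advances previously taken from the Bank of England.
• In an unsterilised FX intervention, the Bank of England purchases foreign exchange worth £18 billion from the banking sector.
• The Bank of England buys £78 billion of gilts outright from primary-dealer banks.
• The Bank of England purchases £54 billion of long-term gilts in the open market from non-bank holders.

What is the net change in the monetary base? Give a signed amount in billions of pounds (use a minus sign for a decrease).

+£107 billion

Bank of England balance sheet:
  Assets:      Securities +£132B, Loans to banks −£43B, Foreign assets +£18B
  Liabilities: Bank reserves +£56B, Currency in circulation +£51B
Commercial banking system:
  Assets:      Reserves at CB +£56B, Securities −£78B, Foreign assets −£18B
  Liabilities: Checkable deposits +£3B, Borrowings from CB −£43B
Monetary base = currency + reserves: +£51B + (+£56B) = +£107 billion.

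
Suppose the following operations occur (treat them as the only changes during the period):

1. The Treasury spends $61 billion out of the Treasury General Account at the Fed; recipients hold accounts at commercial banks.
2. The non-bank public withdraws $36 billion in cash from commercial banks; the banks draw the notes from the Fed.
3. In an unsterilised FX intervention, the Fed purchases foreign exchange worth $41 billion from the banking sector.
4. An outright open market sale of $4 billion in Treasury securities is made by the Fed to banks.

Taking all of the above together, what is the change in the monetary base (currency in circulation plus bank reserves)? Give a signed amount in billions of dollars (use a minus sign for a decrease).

Government spending $61 billion: a non-base liability converts back to reserves → +$61B.
Currency withdrawal $36 billion: just a shift between currency and reserves — both are base money → 0.
FX purchase $41 billion: Fed balance sheet expands → +$41B.
OMO sale (to banks) $4 billion: Fed balance sheet contracts → −$4B.
Net: 61 + 0 + 41 − 4 = +$98 billion.

+$98 billion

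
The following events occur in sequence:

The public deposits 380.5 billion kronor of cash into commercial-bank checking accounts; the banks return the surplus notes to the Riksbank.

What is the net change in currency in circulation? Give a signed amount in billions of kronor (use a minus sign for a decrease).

-380.5 billion

Currency deposit 380.5 billion kronor: notes return to the central bank → −380.5B.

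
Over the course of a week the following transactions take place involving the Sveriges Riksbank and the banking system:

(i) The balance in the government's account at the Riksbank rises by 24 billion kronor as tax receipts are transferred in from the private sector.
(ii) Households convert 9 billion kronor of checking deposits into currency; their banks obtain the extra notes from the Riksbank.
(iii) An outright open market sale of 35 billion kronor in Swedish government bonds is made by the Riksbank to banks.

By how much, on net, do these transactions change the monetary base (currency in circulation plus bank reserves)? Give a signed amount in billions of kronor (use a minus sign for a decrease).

-59 billion

Riksbank balance sheet:
  Assets:      Securities −35B
  Liabilities: Bank reserves −68B, Currency in circulation +9B, Government deposits +24B
Monetary base = currency + reserves: +9B + (−68B) = -59 billion.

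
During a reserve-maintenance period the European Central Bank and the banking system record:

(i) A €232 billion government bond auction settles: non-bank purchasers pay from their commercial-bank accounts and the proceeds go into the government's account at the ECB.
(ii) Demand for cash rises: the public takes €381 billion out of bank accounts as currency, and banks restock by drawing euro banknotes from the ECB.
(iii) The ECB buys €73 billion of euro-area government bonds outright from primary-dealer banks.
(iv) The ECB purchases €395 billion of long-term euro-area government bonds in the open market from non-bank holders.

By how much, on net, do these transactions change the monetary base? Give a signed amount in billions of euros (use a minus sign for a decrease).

+€236 billion

ECB balance sheet:
  Assets:      Securities +€468B
  Liabilities: Bank reserves −€145B, Currency in circulation +€381B, Government deposits +€232B
Monetary base = currency + reserves: +€381B + (−€145B) = +€236 billion.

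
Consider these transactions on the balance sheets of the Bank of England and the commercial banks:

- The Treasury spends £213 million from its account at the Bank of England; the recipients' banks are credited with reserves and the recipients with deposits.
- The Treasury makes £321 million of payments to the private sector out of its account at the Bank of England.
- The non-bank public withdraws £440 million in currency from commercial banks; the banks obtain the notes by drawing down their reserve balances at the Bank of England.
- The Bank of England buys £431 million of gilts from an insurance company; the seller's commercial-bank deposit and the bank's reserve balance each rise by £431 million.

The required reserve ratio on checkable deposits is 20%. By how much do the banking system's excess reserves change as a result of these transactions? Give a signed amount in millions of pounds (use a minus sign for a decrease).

Government spending £213 million: reserves +£213M, deposits +£213M.
Government spending £321 million: reserves +£321M, deposits +£321M.
Currency withdrawal £440 million: reserves −£440M, deposits −£440M.
Asset purchase (from non-banks) £431 million: reserves +£431M, deposits +£431M.
Totals: Δreserves = +£525M, Δdeposits = +£525M.
Δrequired reserves = 20% × +£525M = +£105M.
Δexcess reserves = Δreserves − Δrequired = +£525M − (+£105M) = +£420 million.

+£420 million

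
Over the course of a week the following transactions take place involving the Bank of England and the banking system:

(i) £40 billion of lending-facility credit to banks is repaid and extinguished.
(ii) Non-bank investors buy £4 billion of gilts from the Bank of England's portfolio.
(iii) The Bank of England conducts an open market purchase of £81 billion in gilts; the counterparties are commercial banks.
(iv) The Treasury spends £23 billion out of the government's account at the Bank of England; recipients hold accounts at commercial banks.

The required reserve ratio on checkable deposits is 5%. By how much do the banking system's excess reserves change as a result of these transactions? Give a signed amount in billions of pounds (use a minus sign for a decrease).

+£59.05 billion

Discount-window repayment £40 billion: reserves −£40B, deposits 0.
Asset sale (to non-banks) £4 billion: reserves −£4B, deposits −£4B.
OMO purchase (from banks) £81 billion: reserves +£81B, deposits 0.
Government spending £23 billion: reserves +£23B, deposits +£23B.
Totals: Δreserves = +£60B, Δdeposits = +£19B.
Δrequired reserves = 5% × +£19B = +£0.95B.
Δexcess reserves = Δreserves − Δrequired = +£60B − (+£0.95B) = +£59.05 billion.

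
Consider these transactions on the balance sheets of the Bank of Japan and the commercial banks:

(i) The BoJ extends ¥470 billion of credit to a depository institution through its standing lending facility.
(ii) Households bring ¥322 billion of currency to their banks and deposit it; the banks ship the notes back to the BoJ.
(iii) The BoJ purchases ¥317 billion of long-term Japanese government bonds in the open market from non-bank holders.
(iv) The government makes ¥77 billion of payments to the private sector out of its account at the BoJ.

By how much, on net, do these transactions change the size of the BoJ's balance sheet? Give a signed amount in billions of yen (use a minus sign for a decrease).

BoJ balance sheet:
  Assets:      Securities +¥317B, Loans to banks +¥470B
  Liabilities: Bank reserves +¥1186B, Currency in circulation −¥322B, Government deposits −¥77B
Change in total BoJ assets = +¥787 billion.

+¥787 billion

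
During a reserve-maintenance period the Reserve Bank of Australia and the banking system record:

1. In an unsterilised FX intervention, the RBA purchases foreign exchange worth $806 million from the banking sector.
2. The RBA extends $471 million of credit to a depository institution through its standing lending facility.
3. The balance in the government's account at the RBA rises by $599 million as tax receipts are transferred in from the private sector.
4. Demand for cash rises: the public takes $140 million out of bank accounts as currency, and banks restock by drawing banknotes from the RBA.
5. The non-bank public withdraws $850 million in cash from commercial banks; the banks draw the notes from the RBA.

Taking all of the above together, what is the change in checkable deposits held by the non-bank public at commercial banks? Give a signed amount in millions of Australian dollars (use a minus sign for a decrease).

FX purchase $806 million: the counterparty is a bank, so public deposits are unchanged → 0.
Discount-window loan $471 million: the counterparty is a bank, so public deposits are unchanged → 0.
Government account inflow $599 million: non-bank counterparties' bank balances fall → −$599M.
Currency withdrawal $140 million: non-bank counterparties' bank balances fall → −$140M.
Currency withdrawal $850 million: non-bank counterparties' bank balances fall → −$850M.
Net: 0 + 0 − 599 − 140 − 850 = -$1589 million.

-$1589 million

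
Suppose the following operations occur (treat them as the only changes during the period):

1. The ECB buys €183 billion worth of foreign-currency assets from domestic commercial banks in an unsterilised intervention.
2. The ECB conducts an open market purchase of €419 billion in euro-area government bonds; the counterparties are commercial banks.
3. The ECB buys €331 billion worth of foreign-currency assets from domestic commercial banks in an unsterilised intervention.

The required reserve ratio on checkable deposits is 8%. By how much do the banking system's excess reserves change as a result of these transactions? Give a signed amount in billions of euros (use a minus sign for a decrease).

+€933 billion

FX purchase €183 billion: reserves +€183B, deposits 0.
OMO purchase (from banks) €419 billion: reserves +€419B, deposits 0.
FX purchase €331 billion: reserves +€331B, deposits 0.
Totals: Δreserves = +€933B, Δdeposits = 0.
Δrequired reserves = 8% × 0 = 0.
Δexcess reserves = Δreserves − Δrequired = +€933B − (0) = +€933 billion.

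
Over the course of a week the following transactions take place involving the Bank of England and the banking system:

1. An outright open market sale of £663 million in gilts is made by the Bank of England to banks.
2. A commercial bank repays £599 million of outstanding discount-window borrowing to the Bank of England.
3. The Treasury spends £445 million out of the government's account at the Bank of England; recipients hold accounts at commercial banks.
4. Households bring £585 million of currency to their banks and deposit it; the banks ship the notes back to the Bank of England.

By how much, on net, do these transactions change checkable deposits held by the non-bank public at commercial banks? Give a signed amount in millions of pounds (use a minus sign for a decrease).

+£1030 million

Bank of England balance sheet:
  Assets:      Securities −£663M, Loans to banks −£599M
  Liabilities: Bank reserves −£232M, Currency in circulation −£585M, Government deposits −£445M
Commercial banking system:
  Assets:      Reserves at CB −£232M, Securities +£663M
  Liabilities: Checkable deposits +£1030M, Borrowings from CB −£599M
So the change in checkable deposits held by the non-bank public at commercial banks is +£1030 million.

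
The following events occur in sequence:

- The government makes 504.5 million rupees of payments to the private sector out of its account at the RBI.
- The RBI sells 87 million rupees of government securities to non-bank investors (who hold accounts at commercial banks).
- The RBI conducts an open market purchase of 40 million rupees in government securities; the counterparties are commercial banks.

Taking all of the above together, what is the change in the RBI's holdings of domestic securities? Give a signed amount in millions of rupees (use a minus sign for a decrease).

RBI balance sheet:
  Assets:      Securities −47M
  Liabilities: Bank reserves +457.5M, Government deposits −504.5M
Commercial banking system:
  Assets:      Reserves at CB +457.5M, Securities −40M
  Liabilities: Checkable deposits +417.5M
So the change in the RBI's holdings of domestic securities is -47 million.

-47 million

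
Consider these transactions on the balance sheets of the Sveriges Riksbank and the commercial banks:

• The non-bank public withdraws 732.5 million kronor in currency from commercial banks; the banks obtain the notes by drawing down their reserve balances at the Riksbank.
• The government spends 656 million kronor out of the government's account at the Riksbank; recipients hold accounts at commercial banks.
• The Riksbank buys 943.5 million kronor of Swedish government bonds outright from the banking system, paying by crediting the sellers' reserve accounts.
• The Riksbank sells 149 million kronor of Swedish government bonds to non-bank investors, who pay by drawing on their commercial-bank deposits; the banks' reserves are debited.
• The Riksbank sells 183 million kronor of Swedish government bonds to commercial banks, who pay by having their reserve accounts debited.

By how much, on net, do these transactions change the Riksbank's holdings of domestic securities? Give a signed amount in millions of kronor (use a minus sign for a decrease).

Riksbank balance sheet:
  Assets:      Securities +611.5M
  Liabilities: Bank reserves +535M, Currency in circulation +732.5M, Government deposits −656M
So the change in the Riksbank's holdings of domestic securities is +611.5 million.

+611.5 million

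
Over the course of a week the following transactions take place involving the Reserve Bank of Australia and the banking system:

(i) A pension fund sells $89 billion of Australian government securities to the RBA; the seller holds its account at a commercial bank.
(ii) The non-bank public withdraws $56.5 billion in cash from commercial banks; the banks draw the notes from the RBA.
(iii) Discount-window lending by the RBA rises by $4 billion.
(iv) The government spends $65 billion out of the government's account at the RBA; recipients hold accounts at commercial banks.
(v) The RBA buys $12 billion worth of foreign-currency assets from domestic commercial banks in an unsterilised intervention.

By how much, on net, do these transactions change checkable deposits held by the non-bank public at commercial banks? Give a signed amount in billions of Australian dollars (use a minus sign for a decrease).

+$97.5 billion

Asset purchase (from non-banks) $89 billion: non-bank counterparties' bank balances rise → +$89B.
Currency withdrawal $56.5 billion: non-bank counterparties' bank balances fall → −$56.5B.
Discount-window loan $4 billion: the counterparty is a bank, so public deposits are unchanged → 0.
Government spending $65 billion: non-bank counterparties' bank balances rise → +$65B.
FX purchase $12 billion: the counterparty is a bank, so public deposits are unchanged → 0.
Net: 89 − 56.5 + 0 + 65 + 0 = +$97.5 billion.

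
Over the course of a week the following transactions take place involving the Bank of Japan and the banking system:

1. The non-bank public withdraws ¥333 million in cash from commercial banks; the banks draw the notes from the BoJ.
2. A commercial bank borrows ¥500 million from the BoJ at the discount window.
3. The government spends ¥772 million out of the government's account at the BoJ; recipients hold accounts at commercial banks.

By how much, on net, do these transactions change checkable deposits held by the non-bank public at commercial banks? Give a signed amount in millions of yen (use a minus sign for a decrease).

+¥439 million

Currency withdrawal ¥333 million: non-bank counterparties' bank balances fall → −¥333M.
Discount-window loan ¥500 million: the counterparty is a bank, so public deposits are unchanged → 0.
Government spending ¥772 million: non-bank counterparties' bank balances rise → +¥772M.
Net: −333 + 0 + 772 = +¥439 million.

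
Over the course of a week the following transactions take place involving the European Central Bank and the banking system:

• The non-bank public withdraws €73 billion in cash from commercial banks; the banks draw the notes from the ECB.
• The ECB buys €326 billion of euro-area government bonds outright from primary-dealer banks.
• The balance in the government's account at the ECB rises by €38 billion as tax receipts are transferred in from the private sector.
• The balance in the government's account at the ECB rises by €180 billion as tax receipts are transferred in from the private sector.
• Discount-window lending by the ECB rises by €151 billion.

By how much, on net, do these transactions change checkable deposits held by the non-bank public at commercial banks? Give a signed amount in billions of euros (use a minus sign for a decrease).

Currency withdrawal €73 billion: non-bank counterparties' bank balances fall → −€73B.
OMO purchase (from banks) €326 billion: the counterparty is a bank, so public deposits are unchanged → 0.
Government account inflow €38 billion: non-bank counterparties' bank balances fall → −€38B.
Government account inflow €180 billion: non-bank counterparties' bank balances fall → −€180B.
Discount-window loan €151 billion: the counterparty is a bank, so public deposits are unchanged → 0.
Net: −73 + 0 − 38 − 180 + 0 = -€291 billion.

-€291 billion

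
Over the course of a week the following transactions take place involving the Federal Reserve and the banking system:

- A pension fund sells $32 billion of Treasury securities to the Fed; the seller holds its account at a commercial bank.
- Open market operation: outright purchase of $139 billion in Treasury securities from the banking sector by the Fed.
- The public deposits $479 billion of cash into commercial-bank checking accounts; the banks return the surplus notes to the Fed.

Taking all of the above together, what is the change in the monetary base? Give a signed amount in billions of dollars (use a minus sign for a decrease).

Asset purchase (from non-banks) $32 billion: Fed balance sheet expands → +$32B.
OMO purchase (from banks) $139 billion: Fed balance sheet expands → +$139B.
Currency deposit $479 billion: just a shift between currency and reserves — both are base money → 0.
Net: 32 + 139 + 0 = +$171 billion.

+$171 billion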